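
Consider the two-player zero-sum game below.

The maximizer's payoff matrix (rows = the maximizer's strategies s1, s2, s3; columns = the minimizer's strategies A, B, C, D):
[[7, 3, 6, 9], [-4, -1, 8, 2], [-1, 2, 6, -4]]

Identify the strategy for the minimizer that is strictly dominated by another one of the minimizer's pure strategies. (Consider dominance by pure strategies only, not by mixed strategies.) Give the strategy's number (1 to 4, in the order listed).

3

The minimizer prefers columns that give the maximizer less. Compare C with B: 3 < 6, -1 < 8, 2 < 6.
So B strictly dominates C for the minimizer; C is strictly dominated.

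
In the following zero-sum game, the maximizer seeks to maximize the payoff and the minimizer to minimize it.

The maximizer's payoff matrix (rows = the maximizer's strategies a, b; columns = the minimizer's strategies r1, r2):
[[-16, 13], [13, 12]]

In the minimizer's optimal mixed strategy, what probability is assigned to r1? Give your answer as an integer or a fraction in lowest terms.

1/30

Row minima are -16 and 12, so the maximizer's maximin is 12; column maxima are 13 and 13, so the minimizer's minimax is 13. These differ, so the equilibrium is in mixed strategies.
Let the minimizer play r1 with probability q. The maximizer is indifferent when −16q + 13(1−q) = 13q + 12(1−q), giving q = 1/30.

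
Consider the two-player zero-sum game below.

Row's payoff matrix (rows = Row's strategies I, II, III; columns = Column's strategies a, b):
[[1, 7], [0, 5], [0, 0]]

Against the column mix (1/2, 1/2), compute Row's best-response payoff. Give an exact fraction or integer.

I: (1)·(1/2) + (7)·(1/2) = 4.
II: (0)·(1/2) + (5)·(1/2) = 5/2.
III: (0)·(1/2) + (0)·(1/2) = 0.
The best pure response is I with expected payoff 4.

4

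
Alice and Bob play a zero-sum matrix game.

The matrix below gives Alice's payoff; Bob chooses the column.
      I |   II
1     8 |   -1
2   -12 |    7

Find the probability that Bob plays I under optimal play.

2/7

Row minima are -1 and -12, so Alice's maximin is -1; column maxima are 8 and 7, so Bob's minimax is 7. These differ, so the equilibrium is in mixed strategies.
Let Bob play I with probability q. Alice is indifferent when 8q − (1−q) = −12q + 7(1−q), giving q = 2/7.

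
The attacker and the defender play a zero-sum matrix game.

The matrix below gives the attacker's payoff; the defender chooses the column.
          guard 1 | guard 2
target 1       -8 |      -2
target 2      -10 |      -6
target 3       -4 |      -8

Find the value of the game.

Row target 2 is strictly dominated by row target 1, so the attacker never plays it.
The remaining 2×2 game on (target 1, target 3) × (guard 1, guard 2) has no saddle point. Let the attacker play target 1 with probability p; indifference gives −8p − 4(1−p) = −2p − 8(1−p), so p = 2/5.
Similarly the defender's optimal q on guard 1 is 3/5, and the value is -8·(3/5) + (-2)·(2/5) = -28/5.

-28/5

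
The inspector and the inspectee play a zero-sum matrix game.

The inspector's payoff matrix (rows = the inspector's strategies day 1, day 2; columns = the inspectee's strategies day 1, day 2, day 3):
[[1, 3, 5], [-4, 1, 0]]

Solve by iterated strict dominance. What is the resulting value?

1

Column day 2 is strictly dominated by day 1 for the inspectee (1<3, -4<1); eliminate day 2.
Column day 3 is strictly dominated by day 1 for the inspectee (1<5, -4<0); eliminate day 3.
Row day 2 is strictly dominated by row day 1 (1>-4); eliminate day 2.
Only (day 1, day 1) remains, with payoff 1.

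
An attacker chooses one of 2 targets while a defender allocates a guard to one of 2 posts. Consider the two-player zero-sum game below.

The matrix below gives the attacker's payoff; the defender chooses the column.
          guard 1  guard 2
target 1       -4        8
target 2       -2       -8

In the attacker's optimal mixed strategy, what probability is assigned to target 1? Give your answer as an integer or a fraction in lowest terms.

Row minima are -4 and -8, so the attacker's maximin is -4; column maxima are -2 and 8, so the defender's minimax is -2. These differ, so the equilibrium is in mixed strategies.
Let the attacker play target 1 with probability p. The defender is indifferent when −4p − 2(1−p) = 8p − 8(1−p), giving p = 1/3.

1/3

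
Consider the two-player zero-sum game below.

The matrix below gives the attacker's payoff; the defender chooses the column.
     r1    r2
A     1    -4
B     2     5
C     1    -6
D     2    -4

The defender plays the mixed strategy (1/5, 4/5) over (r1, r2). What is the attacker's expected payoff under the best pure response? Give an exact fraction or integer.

A: (1)·(1/5) + (-4)·(4/5) = -3.
B: (2)·(1/5) + (5)·(4/5) = 22/5.
C: (1)·(1/5) + (-6)·(4/5) = -23/5.
D: (2)·(1/5) + (-4)·(4/5) = -14/5.
The best pure response is B with expected payoff 22/5.

22/5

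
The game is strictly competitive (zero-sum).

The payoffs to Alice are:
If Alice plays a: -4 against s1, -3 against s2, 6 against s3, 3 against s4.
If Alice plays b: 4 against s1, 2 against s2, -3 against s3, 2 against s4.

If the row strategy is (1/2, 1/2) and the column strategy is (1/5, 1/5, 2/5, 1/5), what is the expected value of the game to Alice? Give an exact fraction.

Against (1/5, 1/5, 2/5, 1/5), each row's expected payoff is a: 8/5; b: 2/5.
Taking the (1/2, 1/2)-weighted average: (1/2)·(8/5) + (1/2)·(2/5) = 1.

1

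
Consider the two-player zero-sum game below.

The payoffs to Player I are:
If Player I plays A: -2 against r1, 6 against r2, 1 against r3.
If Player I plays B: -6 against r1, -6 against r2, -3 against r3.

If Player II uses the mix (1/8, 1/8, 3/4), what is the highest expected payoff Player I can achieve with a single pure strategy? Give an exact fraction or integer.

A: (-2)·(1/8) + (6)·(1/8) + (1)·(3/4) = 5/4.
B: (-6)·(1/8) + (-6)·(1/8) + (-3)·(3/4) = -15/4.
The best pure response is A with expected payoff 5/4.

5/4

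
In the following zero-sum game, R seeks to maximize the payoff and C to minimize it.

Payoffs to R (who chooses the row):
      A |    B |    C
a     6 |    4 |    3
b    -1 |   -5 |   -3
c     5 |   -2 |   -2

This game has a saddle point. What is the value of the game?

Row minima: 3, -5, -2 → R's maximin is 3.
Column maxima: 6, 4, 3 → C's minimax is 3.
They coincide at (a, C), so the value is 3.

3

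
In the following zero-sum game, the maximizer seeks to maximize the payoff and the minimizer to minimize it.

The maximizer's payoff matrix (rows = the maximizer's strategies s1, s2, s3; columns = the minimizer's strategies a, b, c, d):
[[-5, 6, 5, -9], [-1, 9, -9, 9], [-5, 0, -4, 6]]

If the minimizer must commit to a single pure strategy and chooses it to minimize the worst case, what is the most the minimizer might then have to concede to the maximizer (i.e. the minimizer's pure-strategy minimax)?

-1

The worst case (largest entry) in each column is a: -1, b: 9, c: 5, d: 9.
The best (smallest) of these is -1.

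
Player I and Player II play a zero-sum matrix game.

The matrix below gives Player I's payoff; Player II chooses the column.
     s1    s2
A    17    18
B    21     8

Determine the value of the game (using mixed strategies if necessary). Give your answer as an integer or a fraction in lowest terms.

121/7

Row minima are 17 and 8, so Player I's maximin is 17; column maxima are 21 and 18, so Player II's minimax is 18. These differ, so the equilibrium is in mixed strategies.
Let Player I play A with probability p. Player II is indifferent when 17p + 21(1−p) = 18p + 8(1−p), giving p = 13/14.
Let Player II play s1 with probability q. Player I is indifferent when 17q + 18(1−q) = 21q + 8(1−q), giving q = 5/7.
The value is 17·(5/7) + (18)·(2/7) = 121/7.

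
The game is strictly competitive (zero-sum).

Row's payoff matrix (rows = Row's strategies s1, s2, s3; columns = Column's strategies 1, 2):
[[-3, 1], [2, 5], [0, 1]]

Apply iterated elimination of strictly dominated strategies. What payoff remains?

2

Column 2 is strictly dominated by 1 for Column (-3<1, 2<5, 0<1); eliminate 2.
Row s3 is strictly dominated by row s2 (2>0); eliminate s3.
Row s1 is strictly dominated by row s2 (2>-3); eliminate s1.
Only (s2, 1) remains, with payoff 2.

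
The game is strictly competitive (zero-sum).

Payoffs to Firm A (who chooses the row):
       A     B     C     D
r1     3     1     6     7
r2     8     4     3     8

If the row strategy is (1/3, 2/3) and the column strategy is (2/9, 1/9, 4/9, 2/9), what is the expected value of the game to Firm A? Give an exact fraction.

47/9

Against (2/9, 1/9, 4/9, 2/9), each row's expected payoff is r1: 5; r2: 16/3.
Taking the (1/3, 2/3)-weighted average: (1/3)·(5) + (2/3)·(16/3) = 47/9.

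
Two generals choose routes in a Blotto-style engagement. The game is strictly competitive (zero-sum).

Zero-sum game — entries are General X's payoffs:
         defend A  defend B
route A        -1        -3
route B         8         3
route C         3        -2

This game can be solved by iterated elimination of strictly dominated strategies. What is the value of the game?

Column defend A is strictly dominated by defend B for General Y (-3<-1, 3<8, -2<3); eliminate defend A.
Row route A is strictly dominated by row route B (3>-3); eliminate route A.
Row route C is strictly dominated by row route B (3>-2); eliminate route C.
Only (route B, defend B) remains, with payoff 3.

3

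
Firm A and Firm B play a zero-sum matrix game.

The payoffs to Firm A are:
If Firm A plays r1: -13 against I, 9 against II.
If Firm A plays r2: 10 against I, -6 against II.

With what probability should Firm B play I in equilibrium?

Row minima are -13 and -6, so Firm A's maximin is -6; column maxima are 10 and 9, so Firm B's minimax is 9. These differ, so the equilibrium is in mixed strategies.
Let Firm B play I with probability q. Firm A is indifferent when −13q + 9(1−q) = 10q − 6(1−q), giving q = 15/38.

15/38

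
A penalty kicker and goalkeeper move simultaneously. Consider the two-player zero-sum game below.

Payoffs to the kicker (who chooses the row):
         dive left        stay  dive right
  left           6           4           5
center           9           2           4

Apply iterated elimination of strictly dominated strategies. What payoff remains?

Column dive right is strictly dominated by stay for the goalkeeper (4<5, 2<4); eliminate dive right.
Column dive left is strictly dominated by stay for the goalkeeper (4<6, 2<9); eliminate dive left.
Row center is strictly dominated by row left (4>2); eliminate center.
Only (left, stay) remains, with payoff 4.

4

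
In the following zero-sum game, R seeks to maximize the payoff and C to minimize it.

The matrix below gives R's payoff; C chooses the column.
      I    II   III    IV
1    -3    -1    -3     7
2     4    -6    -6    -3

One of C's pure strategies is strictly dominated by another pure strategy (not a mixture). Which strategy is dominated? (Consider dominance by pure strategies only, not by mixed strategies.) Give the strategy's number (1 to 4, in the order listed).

C prefers columns that give R less. Compare IV with II: -1 < 7, -6 < -3.
So II strictly dominates IV for C; IV is strictly dominated.

4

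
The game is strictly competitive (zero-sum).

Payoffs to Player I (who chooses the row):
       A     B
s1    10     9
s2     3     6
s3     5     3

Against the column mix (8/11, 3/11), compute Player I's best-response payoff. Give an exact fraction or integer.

107/11

s1: (10)·(8/11) + (9)·(3/11) = 107/11.
s2: (3)·(8/11) + (6)·(3/11) = 42/11.
s3: (5)·(8/11) + (3)·(3/11) = 49/11.
The best pure response is s1 with expected payoff 107/11.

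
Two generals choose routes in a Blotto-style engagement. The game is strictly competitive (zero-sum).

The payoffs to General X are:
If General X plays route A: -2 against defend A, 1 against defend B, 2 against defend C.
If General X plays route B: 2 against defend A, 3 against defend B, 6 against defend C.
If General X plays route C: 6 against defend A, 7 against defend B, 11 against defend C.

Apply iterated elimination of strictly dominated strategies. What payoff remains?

6

Column defend C is strictly dominated by defend A for General Y (-2<2, 2<6, 6<11); eliminate defend C.
Column defend B is strictly dominated by defend A for General Y (-2<1, 2<3, 6<7); eliminate defend B.
Row route A is strictly dominated by row route B (2>-2); eliminate route A.
Row route B is strictly dominated by row route C (6>2); eliminate route B.
Only (route C, defend A) remains, with payoff 6.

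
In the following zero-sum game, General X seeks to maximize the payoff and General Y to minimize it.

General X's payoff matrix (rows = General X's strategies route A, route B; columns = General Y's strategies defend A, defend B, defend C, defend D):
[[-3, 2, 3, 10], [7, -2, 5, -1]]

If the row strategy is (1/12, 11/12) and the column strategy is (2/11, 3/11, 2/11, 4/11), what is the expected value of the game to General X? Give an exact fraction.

50/33

Against (2/11, 3/11, 2/11, 4/11), each row's expected payoff is route A: 46/11; route B: 14/11.
Taking the (1/12, 11/12)-weighted average: (1/12)·(46/11) + (11/12)·(14/11) = 50/33.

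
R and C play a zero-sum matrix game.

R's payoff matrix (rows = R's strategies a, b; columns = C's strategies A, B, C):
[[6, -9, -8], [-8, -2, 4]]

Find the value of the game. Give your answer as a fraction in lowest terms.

Column C is strictly dominated by B for C (it gives R more in every row).
The remaining 2×2 game on (a, b) × (A, B) has no saddle point. Let R play a with probability p; indifference gives 6p − 8(1−p) = −9p − 2(1−p), so p = 2/7.
Similarly C's optimal q on A is 1/3, and the value is 6·(1/3) + (-9)·(2/3) = -4.

-4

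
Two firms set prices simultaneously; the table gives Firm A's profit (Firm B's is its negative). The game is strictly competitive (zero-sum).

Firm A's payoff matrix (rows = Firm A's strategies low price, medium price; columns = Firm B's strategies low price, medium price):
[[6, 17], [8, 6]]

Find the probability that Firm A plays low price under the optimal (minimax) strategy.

2/13

Row minima are 6 and 6, so Firm A's maximin is 6; column maxima are 8 and 17, so Firm B's minimax is 8. These differ, so the equilibrium is in mixed strategies.
Let Firm A play low price with probability p. Firm B is indifferent when 6p + 8(1−p) = 17p + 6(1−p), giving p = 2/13.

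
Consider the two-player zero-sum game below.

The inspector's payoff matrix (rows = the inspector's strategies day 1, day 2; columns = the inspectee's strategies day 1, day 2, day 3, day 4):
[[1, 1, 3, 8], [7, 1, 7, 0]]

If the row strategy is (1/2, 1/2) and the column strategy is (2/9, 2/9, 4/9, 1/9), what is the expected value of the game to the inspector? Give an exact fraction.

34/9

Against (2/9, 2/9, 4/9, 1/9), each row's expected payoff is day 1: 8/3; day 2: 44/9.
Taking the (1/2, 1/2)-weighted average: (1/2)·(8/3) + (1/2)·(44/9) = 34/9.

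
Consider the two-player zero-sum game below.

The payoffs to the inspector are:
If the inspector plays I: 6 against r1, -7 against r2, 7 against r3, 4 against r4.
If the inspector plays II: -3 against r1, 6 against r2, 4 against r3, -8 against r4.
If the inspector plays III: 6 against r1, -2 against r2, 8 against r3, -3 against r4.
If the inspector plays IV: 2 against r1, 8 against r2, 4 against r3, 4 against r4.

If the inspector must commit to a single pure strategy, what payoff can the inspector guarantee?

2

The worst-case payoff for each row is I: -7, II: -8, III: -3, IV: 2.
The best of these is 2.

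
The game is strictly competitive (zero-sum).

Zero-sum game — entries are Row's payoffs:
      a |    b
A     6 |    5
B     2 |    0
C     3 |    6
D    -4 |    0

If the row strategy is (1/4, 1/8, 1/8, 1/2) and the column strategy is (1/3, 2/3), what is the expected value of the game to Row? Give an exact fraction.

11/8

Against (1/3, 2/3), each row's expected payoff is A: 16/3; B: 2/3; C: 5; D: -4/3.
Taking the (1/4, 1/8, 1/8, 1/2)-weighted average: (1/4)·(16/3) + (1/8)·(2/3) + (1/8)·(5) + (1/2)·(-4/3) = 11/8.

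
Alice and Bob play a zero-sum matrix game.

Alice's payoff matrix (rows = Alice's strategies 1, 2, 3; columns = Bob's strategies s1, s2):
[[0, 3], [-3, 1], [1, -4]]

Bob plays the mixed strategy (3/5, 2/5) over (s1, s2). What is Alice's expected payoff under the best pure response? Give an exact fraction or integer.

1: (0)·(3/5) + (3)·(2/5) = 6/5.
2: (-3)·(3/5) + (1)·(2/5) = -7/5.
3: (1)·(3/5) + (-4)·(2/5) = -1.
The best pure response is 1 with expected payoff 6/5.

6/5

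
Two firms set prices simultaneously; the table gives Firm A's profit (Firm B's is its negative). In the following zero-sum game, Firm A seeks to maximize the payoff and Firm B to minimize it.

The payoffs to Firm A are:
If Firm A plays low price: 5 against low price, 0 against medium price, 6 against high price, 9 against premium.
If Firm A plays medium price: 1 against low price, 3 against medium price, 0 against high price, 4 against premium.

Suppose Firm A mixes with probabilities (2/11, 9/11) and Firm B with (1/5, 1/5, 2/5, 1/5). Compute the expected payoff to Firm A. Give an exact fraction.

Against (1/5, 1/5, 2/5, 1/5), each row's expected payoff is low price: 26/5; medium price: 8/5.
Taking the (2/11, 9/11)-weighted average: (2/11)·(26/5) + (9/11)·(8/5) = 124/55.

124/55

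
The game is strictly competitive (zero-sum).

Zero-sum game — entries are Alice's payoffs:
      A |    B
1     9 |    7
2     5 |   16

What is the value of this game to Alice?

Row minima are 7 and 5, so Alice's maximin is 7; column maxima are 9 and 16, so Bob's minimax is 9. These differ, so the equilibrium is in mixed strategies.
Let Alice play 1 with probability p. Bob is indifferent when 9p + 5(1−p) = 7p + 16(1−p), giving p = 11/13.
Let Bob play A with probability q. Alice is indifferent when 9q + 7(1−q) = 5q + 16(1−q), giving q = 9/13.
The value is 9·(9/13) + (7)·(4/13) = 109/13.

109/13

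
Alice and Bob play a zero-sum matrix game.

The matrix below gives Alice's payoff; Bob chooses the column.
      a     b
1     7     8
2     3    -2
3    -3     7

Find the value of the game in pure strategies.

7

Row minima: 7, -2, -3 → Alice's maximin is 7.
Column maxima: 7, 8 → Bob's minimax is 7.
They coincide at (1, a), so the value is 7.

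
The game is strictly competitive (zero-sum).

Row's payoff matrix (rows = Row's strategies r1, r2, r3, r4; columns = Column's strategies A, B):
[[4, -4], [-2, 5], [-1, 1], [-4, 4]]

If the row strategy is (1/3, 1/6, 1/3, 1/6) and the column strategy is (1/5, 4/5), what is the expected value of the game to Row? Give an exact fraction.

Against (1/5, 4/5), each row's expected payoff is r1: -12/5; r2: 18/5; r3: 3/5; r4: 12/5.
Taking the (1/3, 1/6, 1/3, 1/6)-weighted average: (1/3)·(-12/5) + (1/6)·(18/5) + (1/3)·(3/5) + (1/6)·(12/5) = 2/5.

2/5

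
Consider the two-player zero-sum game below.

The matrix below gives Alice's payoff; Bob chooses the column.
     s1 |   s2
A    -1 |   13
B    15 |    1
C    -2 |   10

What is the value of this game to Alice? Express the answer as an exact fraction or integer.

7

Row C is strictly dominated by row A, so Alice never plays it.
The remaining 2×2 game on (A, B) × (s1, s2) has no saddle point. Let Alice play A with probability p; indifference gives −p + 15(1−p) = 13p + (1−p), so p = 1/2.
Similarly Bob's optimal q on s1 is 3/7, and the value is -1·(3/7) + (13)·(4/7) = 7.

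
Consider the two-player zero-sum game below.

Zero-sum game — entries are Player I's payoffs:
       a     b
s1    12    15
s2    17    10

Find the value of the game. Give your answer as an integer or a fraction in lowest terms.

27/2

Row minima are 12 and 10, so Player I's maximin is 12; column maxima are 17 and 15, so Player II's minimax is 15. These differ, so the equilibrium is in mixed strategies.
Let Player I play s1 with probability p. Player II is indifferent when 12p + 17(1−p) = 15p + 10(1−p), giving p = 7/10.
Let Player II play a with probability q. Player I is indifferent when 12q + 15(1−q) = 17q + 10(1−q), giving q = 1/2.
The value is 12·(1/2) + (15)·(1/2) = 27/2.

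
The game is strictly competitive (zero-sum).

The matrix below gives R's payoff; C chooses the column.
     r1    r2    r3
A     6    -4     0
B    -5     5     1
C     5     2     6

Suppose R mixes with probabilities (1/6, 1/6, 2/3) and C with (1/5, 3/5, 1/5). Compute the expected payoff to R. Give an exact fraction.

Against (1/5, 3/5, 1/5), each row's expected payoff is A: -6/5; B: 11/5; C: 17/5.
Taking the (1/6, 1/6, 2/3)-weighted average: (1/6)·(-6/5) + (1/6)·(11/5) + (2/3)·(17/5) = 73/30.

73/30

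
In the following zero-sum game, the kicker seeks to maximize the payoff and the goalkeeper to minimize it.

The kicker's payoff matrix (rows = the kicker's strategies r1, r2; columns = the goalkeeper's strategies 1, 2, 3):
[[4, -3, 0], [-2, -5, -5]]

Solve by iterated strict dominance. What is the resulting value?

-3

Column 1 is strictly dominated by 2 for the goalkeeper (-3<4, -5<-2); eliminate 1.
Row r2 is strictly dominated by row r1 (-3>-5, 0>-5); eliminate r2.
Column 3 is strictly dominated by 2 for the goalkeeper (-3<0); eliminate 3.
Only (r1, 2) remains, with payoff -3.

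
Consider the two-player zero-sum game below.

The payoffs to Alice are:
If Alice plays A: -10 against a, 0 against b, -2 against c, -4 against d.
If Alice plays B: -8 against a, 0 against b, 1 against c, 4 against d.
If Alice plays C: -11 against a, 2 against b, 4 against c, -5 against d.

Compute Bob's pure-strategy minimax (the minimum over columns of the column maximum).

The worst case (largest entry) in each column is a: -8, b: 2, c: 4, d: 4.
The best (smallest) of these is -8.

-8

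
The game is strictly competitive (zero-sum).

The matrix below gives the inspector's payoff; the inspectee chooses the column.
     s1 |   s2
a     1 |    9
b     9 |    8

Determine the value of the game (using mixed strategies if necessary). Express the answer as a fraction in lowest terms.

Row minima are 1 and 8, so the inspector's maximin is 8; column maxima are 9 and 9, so the inspectee's minimax is 9. These differ, so the equilibrium is in mixed strategies.
Let the inspector play a with probability p. The inspectee is indifferent when p + 9(1−p) = 9p + 8(1−p), giving p = 1/9.
Let the inspectee play s1 with probability q. The inspector is indifferent when q + 9(1−q) = 9q + 8(1−q), giving q = 1/9.
The value is 1·(1/9) + (9)·(8/9) = 73/9.

73/9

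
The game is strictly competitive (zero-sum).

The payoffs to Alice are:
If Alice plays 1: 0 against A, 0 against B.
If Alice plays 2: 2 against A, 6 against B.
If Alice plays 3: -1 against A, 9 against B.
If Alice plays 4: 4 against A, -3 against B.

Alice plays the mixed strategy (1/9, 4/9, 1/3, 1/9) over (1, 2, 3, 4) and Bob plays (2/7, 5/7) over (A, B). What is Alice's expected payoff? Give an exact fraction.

86/21

Against (2/7, 5/7), each row's expected payoff is 1: 0; 2: 34/7; 3: 43/7; 4: -1.
Taking the (1/9, 4/9, 1/3, 1/9)-weighted average: (1/9)·(0) + (4/9)·(34/7) + (1/3)·(43/7) + (1/9)·(-1) = 86/21.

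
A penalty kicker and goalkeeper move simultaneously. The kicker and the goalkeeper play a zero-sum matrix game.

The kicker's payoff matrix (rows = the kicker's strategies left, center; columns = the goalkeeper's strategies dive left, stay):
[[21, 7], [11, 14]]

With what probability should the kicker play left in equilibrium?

3/17

Row minima are 7 and 11, so the kicker's maximin is 11; column maxima are 21 and 14, so the goalkeeper's minimax is 14. These differ, so the equilibrium is in mixed strategies.
Let the kicker play left with probability p. The goalkeeper is indifferent when 21p + 11(1−p) = 7p + 14(1−p), giving p = 3/17.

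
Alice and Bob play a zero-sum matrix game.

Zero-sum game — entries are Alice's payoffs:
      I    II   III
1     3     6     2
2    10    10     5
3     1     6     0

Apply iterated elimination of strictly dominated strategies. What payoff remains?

Column I is strictly dominated by III for Bob (2<3, 5<10, 0<1); eliminate I.
Row 3 is strictly dominated by row 2 (10>6, 5>0); eliminate 3.
Column II is strictly dominated by III for Bob (2<6, 5<10); eliminate II.
Row 1 is strictly dominated by row 2 (5>2); eliminate 1.
Only (2, III) remains, with payoff 5.

5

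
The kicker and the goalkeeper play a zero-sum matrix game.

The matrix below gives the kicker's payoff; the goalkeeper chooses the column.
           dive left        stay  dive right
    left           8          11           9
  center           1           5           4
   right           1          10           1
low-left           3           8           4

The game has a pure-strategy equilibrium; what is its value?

8

Row minima: 8, 1, 1, 3 → the kicker's maximin is 8.
Column maxima: 8, 11, 9 → the goalkeeper's minimax is 8.
They coincide at (left, dive left), so the value is 8.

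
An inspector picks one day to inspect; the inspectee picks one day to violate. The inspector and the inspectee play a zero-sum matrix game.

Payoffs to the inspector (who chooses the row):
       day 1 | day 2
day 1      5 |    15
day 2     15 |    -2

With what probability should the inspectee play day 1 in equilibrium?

Row minima are 5 and -2, so the inspector's maximin is 5; column maxima are 15 and 15, so the inspectee's minimax is 15. These differ, so the equilibrium is in mixed strategies.
Let the inspectee play day 1 with probability q. The inspector is indifferent when 5q + 15(1−q) = 15q − 2(1−q), giving q = 17/27.

17/27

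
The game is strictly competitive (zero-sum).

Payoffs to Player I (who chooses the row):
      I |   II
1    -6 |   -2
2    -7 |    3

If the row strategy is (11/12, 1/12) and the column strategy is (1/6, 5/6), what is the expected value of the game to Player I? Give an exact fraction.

-7/3

Against (1/6, 5/6), each row's expected payoff is 1: -8/3; 2: 4/3.
Taking the (11/12, 1/12)-weighted average: (11/12)·(-8/3) + (1/12)·(4/3) = -7/3.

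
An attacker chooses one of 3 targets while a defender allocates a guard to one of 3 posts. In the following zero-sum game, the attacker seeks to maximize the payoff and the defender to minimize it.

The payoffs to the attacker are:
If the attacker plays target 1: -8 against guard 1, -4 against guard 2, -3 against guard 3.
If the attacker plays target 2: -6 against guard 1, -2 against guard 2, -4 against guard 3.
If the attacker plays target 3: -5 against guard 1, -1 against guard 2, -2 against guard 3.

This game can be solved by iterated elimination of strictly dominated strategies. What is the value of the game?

Column guard 2 is strictly dominated by guard 1 for the defender (-8<-4, -6<-2, -5<-1); eliminate guard 2.
Column guard 3 is strictly dominated by guard 1 for the defender (-8<-3, -6<-4, -5<-2); eliminate guard 3.
Row target 2 is strictly dominated by row target 3 (-5>-6); eliminate target 2.
Row target 1 is strictly dominated by row target 3 (-5>-8); eliminate target 1.
Only (target 3, guard 1) remains, with payoff -5.

-5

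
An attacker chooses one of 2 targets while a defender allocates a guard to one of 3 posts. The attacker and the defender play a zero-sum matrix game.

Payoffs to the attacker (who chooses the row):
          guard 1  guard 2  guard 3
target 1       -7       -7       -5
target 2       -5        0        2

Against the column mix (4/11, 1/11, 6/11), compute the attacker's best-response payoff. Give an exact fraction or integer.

target 1: (-7)·(4/11) + (-7)·(1/11) + (-5)·(6/11) = -65/11.
target 2: (-5)·(4/11) + (0)·(1/11) + (2)·(6/11) = -8/11.
The best pure response is target 2 with expected payoff -8/11.

-8/11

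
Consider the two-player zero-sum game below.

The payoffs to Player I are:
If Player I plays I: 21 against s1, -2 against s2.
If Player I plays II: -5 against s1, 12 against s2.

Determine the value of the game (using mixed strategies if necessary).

Row minima are -2 and -5, so Player I's maximin is -2; column maxima are 21 and 12, so Player II's minimax is 12. These differ, so the equilibrium is in mixed strategies.
Let Player I play I with probability p. Player II is indifferent when 21p − 5(1−p) = −2p + 12(1−p), giving p = 17/40.
Let Player II play s1 with probability q. Player I is indifferent when 21q − 2(1−q) = −5q + 12(1−q), giving q = 7/20.
The value is 21·(7/20) + (-2)·(13/20) = 121/20.

121/20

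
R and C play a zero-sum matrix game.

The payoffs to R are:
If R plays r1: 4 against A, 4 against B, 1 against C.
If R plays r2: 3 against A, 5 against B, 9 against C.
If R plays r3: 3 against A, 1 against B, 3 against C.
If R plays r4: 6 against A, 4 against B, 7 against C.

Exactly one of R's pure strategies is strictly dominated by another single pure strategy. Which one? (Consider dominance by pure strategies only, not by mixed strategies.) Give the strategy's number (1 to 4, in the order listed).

3

Compare r3 with r4: 6 > 3, 4 > 1, 7 > 3.
So r4 strictly dominates r3 for R; r3 is strictly dominated.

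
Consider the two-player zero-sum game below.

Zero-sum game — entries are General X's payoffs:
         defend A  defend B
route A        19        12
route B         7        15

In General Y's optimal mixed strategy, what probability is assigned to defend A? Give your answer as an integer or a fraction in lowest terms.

1/5

Row minima are 12 and 7, so General X's maximin is 12; column maxima are 19 and 15, so General Y's minimax is 15. These differ, so the equilibrium is in mixed strategies.
Let General Y play defend A with probability q. General X is indifferent when 19q + 12(1−q) = 7q + 15(1−q), giving q = 1/5.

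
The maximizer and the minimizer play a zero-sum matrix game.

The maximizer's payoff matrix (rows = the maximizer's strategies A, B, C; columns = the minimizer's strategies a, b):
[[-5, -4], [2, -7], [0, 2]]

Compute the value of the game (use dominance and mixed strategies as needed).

Row A is strictly dominated by row C, so the maximizer never plays it.
The remaining 2×2 game on (B, C) × (a, b) has no saddle point. Let the maximizer play B with probability p; indifference gives 2p = −7p + 2(1−p), so p = 2/11.
Similarly the minimizer's optimal q on a is 9/11, and the value is 2·(9/11) + (-7)·(2/11) = 4/11.

4/11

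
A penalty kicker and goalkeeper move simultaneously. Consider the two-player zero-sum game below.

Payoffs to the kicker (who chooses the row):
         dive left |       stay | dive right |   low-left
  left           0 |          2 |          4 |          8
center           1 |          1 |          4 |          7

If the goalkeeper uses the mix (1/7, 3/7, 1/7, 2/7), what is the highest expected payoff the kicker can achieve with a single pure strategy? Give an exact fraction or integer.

left: (0)·(1/7) + (2)·(3/7) + (4)·(1/7) + (8)·(2/7) = 26/7.
center: (1)·(1/7) + (1)·(3/7) + (4)·(1/7) + (7)·(2/7) = 22/7.
The best pure response is left with expected payoff 26/7.

26/7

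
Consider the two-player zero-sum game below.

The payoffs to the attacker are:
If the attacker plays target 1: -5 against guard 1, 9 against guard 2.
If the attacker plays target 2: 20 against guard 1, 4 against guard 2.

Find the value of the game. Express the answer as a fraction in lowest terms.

Row minima are -5 and 4, so the attacker's maximin is 4; column maxima are 20 and 9, so the defender's minimax is 9. These differ, so the equilibrium is in mixed strategies.
Let the attacker play target 1 with probability p. The defender is indifferent when −5p + 20(1−p) = 9p + 4(1−p), giving p = 8/15.
Let the defender play guard 1 with probability q. The attacker is indifferent when −5q + 9(1−q) = 20q + 4(1−q), giving q = 1/6.
The value is -5·(1/6) + (9)·(5/6) = 20/3.

20/3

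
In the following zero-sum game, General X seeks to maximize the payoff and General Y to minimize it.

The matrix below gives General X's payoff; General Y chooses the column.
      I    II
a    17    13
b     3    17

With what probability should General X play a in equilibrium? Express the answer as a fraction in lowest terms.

7/9

Row minima are 13 and 3, so General X's maximin is 13; column maxima are 17 and 17, so General Y's minimax is 17. These differ, so the equilibrium is in mixed strategies.
Let General X play a with probability p. General Y is indifferent when 17p + 3(1−p) = 13p + 17(1−p), giving p = 7/9.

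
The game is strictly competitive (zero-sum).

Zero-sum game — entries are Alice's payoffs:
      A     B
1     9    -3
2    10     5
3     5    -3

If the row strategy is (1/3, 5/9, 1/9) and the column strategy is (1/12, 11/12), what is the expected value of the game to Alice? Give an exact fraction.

25/12

Against (1/12, 11/12), each row's expected payoff is 1: -2; 2: 65/12; 3: -7/3.
Taking the (1/3, 5/9, 1/9)-weighted average: (1/3)·(-2) + (5/9)·(65/12) + (1/9)·(-7/3) = 25/12.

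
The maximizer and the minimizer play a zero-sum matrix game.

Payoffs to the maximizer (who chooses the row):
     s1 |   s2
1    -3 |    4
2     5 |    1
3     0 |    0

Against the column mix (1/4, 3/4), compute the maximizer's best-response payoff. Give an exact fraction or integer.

1: (-3)·(1/4) + (4)·(3/4) = 9/4.
2: (5)·(1/4) + (1)·(3/4) = 2.
3: (0)·(1/4) + (0)·(3/4) = 0.
The best pure response is 1 with expected payoff 9/4.

9/4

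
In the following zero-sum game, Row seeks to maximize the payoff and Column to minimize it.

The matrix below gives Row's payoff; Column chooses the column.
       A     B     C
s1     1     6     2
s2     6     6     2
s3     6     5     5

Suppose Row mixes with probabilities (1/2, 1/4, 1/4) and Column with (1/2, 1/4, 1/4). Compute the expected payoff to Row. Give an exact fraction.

Against (1/2, 1/4, 1/4), each row's expected payoff is s1: 5/2; s2: 5; s3: 11/2.
Taking the (1/2, 1/4, 1/4)-weighted average: (1/2)·(5/2) + (1/4)·(5) + (1/4)·(11/2) = 31/8.

31/8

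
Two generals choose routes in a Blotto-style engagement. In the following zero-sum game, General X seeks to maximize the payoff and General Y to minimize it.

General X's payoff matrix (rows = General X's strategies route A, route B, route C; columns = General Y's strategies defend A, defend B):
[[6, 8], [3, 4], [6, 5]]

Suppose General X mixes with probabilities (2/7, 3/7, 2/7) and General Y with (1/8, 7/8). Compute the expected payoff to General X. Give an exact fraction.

299/56

Against (1/8, 7/8), each row's expected payoff is route A: 31/4; route B: 31/8; route C: 41/8.
Taking the (2/7, 3/7, 2/7)-weighted average: (2/7)·(31/4) + (3/7)·(31/8) + (2/7)·(41/8) = 299/56.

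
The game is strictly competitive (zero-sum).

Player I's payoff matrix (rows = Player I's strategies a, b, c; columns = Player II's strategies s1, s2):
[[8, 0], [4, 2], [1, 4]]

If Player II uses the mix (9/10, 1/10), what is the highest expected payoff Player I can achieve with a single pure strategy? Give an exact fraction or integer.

a: (8)·(9/10) + (0)·(1/10) = 36/5.
b: (4)·(9/10) + (2)·(1/10) = 19/5.
c: (1)·(9/10) + (4)·(1/10) = 13/10.
The best pure response is a with expected payoff 36/5.

36/5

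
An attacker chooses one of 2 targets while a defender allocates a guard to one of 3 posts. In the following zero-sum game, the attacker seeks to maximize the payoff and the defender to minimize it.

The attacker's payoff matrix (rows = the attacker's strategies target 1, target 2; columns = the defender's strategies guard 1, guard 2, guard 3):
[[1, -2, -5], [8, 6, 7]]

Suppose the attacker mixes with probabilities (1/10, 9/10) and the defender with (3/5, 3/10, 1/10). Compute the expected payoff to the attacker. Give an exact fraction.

163/25

Against (3/5, 3/10, 1/10), each row's expected payoff is target 1: -1/2; target 2: 73/10.
Taking the (1/10, 9/10)-weighted average: (1/10)·(-1/2) + (9/10)·(73/10) = 163/25.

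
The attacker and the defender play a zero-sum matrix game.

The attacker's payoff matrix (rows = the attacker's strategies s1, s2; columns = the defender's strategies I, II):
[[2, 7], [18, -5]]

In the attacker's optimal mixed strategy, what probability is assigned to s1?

Row minima are 2 and -5, so the attacker's maximin is 2; column maxima are 18 and 7, so the defender's minimax is 7. These differ, so the equilibrium is in mixed strategies.
Let the attacker play s1 with probability p. The defender is indifferent when 2p + 18(1−p) = 7p − 5(1−p), giving p = 23/28.

23/28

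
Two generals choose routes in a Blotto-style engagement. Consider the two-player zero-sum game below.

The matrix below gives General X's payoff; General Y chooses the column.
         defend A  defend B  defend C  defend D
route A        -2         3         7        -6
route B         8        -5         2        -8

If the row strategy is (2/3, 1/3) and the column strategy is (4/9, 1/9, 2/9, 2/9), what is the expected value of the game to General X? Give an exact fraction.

1/3

Against (4/9, 1/9, 2/9, 2/9), each row's expected payoff is route A: -1/3; route B: 5/3.
Taking the (2/3, 1/3)-weighted average: (2/3)·(-1/3) + (1/3)·(5/3) = 1/3.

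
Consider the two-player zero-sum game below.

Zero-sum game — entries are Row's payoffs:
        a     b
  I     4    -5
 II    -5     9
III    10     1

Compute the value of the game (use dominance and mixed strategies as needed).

95/23

Row I is strictly dominated by row III, so Row never plays it.
The remaining 2×2 game on (II, III) × (a, b) has no saddle point. Let Row play II with probability p; indifference gives −5p + 10(1−p) = 9p + (1−p), so p = 9/23.
Similarly Column's optimal q on a is 8/23, and the value is -5·(8/23) + (9)·(15/23) = 95/23.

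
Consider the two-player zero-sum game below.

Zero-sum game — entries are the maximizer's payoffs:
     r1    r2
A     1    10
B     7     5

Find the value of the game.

Row minima are 1 and 5, so the maximizer's maximin is 5; column maxima are 7 and 10, so the minimizer's minimax is 7. These differ, so the equilibrium is in mixed strategies.
Let the maximizer play A with probability p. The minimizer is indifferent when p + 7(1−p) = 10p + 5(1−p), giving p = 2/11.
Let the minimizer play r1 with probability q. The maximizer is indifferent when q + 10(1−q) = 7q + 5(1−q), giving q = 5/11.
The value is 1·(5/11) + (10)·(6/11) = 65/11.

65/11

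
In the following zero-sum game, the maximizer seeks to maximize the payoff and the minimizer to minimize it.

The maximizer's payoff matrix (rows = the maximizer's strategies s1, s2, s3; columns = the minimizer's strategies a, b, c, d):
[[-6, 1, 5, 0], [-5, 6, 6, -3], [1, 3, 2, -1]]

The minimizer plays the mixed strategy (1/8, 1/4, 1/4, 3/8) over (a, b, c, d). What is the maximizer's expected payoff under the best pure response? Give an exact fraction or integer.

s1: (-6)·(1/8) + (1)·(1/4) + (5)·(1/4) + (0)·(3/8) = 3/4.
s2: (-5)·(1/8) + (6)·(1/4) + (6)·(1/4) + (-3)·(3/8) = 5/4.
s3: (1)·(1/8) + (3)·(1/4) + (2)·(1/4) + (-1)·(3/8) = 1.
The best pure response is s2 with expected payoff 5/4.

5/4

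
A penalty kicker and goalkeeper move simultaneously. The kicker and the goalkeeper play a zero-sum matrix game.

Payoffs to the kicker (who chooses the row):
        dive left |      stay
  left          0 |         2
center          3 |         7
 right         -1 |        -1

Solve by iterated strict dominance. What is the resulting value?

Row left is strictly dominated by row center (3>0, 7>2); eliminate left.
Row right is strictly dominated by row center (3>-1, 7>-1); eliminate right.
Column stay is strictly dominated by dive left for the goalkeeper (3<7); eliminate stay.
Only (center, dive left) remains, with payoff 3.

3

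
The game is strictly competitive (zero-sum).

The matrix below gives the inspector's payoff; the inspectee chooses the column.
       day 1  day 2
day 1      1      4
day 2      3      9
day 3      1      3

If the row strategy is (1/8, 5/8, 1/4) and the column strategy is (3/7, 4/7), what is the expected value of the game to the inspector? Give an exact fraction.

137/28

Against (3/7, 4/7), each row's expected payoff is day 1: 19/7; day 2: 45/7; day 3: 15/7.
Taking the (1/8, 5/8, 1/4)-weighted average: (1/8)·(19/7) + (5/8)·(45/7) + (1/4)·(15/7) = 137/28.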